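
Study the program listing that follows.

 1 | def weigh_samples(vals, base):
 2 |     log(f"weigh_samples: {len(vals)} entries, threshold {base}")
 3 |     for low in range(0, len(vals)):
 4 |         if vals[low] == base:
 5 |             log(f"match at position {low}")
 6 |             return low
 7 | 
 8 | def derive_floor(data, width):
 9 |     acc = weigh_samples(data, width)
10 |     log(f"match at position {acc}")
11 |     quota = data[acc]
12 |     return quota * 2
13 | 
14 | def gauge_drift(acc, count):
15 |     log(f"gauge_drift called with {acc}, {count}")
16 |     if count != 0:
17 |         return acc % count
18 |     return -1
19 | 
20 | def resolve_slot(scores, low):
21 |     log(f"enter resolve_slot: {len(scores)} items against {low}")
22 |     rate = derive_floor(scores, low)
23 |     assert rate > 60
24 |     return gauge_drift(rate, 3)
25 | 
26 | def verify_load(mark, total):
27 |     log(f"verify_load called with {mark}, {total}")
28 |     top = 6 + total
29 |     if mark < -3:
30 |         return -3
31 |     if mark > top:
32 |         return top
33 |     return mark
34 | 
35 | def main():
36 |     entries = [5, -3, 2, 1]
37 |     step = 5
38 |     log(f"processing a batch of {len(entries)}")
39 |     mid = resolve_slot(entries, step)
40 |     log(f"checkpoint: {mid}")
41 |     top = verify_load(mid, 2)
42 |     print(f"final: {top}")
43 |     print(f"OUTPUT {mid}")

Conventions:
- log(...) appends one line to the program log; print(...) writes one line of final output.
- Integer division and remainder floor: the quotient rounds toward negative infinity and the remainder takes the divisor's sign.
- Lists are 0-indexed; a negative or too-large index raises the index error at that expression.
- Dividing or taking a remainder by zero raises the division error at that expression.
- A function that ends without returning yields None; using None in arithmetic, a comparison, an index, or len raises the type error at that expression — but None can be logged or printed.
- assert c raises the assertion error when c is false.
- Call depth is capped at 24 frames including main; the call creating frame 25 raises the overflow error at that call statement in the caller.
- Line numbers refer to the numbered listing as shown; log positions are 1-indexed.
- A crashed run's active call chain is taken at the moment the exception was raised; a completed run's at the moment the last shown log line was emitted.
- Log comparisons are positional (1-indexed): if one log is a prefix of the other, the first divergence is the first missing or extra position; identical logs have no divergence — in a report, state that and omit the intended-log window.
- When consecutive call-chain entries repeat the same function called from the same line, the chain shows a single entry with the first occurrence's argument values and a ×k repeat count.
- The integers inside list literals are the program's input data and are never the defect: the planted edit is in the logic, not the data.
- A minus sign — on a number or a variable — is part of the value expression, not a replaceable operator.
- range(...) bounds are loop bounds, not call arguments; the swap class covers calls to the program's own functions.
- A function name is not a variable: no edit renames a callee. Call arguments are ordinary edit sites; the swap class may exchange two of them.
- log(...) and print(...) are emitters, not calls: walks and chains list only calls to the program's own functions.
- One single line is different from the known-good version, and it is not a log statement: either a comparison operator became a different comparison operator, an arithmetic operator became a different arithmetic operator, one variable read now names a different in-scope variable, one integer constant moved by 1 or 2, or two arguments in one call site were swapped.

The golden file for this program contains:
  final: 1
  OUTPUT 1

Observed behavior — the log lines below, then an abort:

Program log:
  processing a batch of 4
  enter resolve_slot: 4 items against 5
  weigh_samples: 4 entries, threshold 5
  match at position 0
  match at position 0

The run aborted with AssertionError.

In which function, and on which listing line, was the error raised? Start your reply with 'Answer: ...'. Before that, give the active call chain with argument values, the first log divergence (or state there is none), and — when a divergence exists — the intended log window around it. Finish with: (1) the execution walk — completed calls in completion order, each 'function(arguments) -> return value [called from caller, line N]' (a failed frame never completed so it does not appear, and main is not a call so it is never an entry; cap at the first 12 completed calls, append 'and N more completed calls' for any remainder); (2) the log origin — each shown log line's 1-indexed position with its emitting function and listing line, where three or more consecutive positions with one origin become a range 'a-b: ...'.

Answer: the error was raised in resolve_slot, line 23.
Key fact: Only 5 log lines were emitted before the run died; the intended continuation was 'gauge_drift called with 10, 3'.
Call chain: main -> resolve_slot([5, -3, 2, 1], 5) (called at line 39).
First divergence: position 6; the shown log stops at 5 lines while the working version next logs 'gauge_drift called with 10, 3'.
Intended log window:
  4: match at position 0
  5: match at position 0
  6: gauge_drift called with 10, 3
  7: checkpoint: 1
Execution walk:
  weigh_samples([5, -3, 2, 1], 5) -> 0  [called from derive_floor, line 9]
  derive_floor([5, -3, 2, 1], 5) -> 10  [called from resolve_slot, line 22]
Log origin:
  1: from main, line 38
  2: from resolve_slot, line 21
  3: from weigh_samples, line 2
  4: from weigh_samples, line 5
  5: from derive_floor, line 10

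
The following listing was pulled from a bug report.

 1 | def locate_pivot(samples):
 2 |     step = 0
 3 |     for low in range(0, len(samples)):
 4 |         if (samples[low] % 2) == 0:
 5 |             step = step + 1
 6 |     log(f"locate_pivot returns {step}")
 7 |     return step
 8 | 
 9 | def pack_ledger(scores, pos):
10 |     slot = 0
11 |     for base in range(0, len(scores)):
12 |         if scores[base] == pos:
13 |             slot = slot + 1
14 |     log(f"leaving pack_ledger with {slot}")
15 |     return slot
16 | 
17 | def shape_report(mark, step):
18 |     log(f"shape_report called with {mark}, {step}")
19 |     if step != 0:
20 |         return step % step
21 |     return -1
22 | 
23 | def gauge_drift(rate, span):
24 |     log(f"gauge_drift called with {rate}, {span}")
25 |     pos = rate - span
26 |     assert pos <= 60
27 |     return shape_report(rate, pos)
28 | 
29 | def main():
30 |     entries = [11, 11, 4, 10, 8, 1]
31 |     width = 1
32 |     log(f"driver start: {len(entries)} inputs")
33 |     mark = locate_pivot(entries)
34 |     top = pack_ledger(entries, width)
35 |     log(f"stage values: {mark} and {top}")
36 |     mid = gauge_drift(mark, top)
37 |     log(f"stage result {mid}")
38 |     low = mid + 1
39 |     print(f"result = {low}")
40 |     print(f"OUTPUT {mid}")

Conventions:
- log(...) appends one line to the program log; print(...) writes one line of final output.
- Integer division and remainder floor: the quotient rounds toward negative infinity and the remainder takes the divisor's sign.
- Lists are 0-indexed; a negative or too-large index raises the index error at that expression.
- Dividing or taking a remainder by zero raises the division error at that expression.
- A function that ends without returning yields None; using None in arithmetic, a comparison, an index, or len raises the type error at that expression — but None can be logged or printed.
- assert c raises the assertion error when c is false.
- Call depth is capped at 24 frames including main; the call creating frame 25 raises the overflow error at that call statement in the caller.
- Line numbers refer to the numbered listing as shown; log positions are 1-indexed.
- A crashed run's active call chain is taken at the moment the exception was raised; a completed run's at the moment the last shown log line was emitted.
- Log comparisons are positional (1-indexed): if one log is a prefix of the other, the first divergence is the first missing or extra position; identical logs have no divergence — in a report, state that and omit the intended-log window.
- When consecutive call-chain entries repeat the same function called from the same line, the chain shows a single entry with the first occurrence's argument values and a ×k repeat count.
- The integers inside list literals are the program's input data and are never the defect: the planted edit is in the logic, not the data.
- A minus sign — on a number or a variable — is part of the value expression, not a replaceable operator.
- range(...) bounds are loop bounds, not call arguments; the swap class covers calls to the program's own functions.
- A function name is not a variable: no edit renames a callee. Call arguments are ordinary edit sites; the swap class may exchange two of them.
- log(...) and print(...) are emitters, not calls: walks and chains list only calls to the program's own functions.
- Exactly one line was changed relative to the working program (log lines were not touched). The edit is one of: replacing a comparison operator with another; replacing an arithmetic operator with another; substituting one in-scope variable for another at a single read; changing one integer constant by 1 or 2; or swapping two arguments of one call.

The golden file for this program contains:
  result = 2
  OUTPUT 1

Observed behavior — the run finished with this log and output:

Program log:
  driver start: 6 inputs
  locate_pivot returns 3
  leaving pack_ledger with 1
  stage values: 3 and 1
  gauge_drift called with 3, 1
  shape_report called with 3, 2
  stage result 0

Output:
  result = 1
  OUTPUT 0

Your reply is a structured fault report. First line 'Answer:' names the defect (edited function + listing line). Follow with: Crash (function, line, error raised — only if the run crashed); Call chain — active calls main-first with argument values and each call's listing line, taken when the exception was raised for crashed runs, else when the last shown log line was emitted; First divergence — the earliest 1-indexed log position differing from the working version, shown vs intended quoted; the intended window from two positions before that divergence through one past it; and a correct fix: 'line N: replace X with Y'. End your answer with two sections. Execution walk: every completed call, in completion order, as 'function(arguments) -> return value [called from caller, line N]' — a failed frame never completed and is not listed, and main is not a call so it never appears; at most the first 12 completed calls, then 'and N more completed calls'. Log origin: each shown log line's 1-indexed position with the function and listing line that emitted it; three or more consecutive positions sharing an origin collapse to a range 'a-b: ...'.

Answer: the defect is in shape_report at line 20.
The tell: Log line 7 is where behavior first shows: 'stage result 0' appears instead of 'stage result 1'.
Call chain: main.
First divergence: position 7; shown 'stage result 0' vs intended 'stage result 1'.
Intended log window:
  5: gauge_drift called with 3, 1
  6: shape_report called with 3, 2
  7: stage result 1
Execution walk:
  locate_pivot([11, 11, 4, 10, 8, 1]) -> 3  [called from main, line 33]
  pack_ledger([11, 11, 4, 10, 8, 1], 1) -> 1  [called from main, line 34]
  shape_report(3, 2) -> 0  [called from gauge_drift, line 27]
  gauge_drift(3, 1) -> 0  [called from main, line 36]
Log origin:
  1: from main, line 32
  2: from locate_pivot, line 6
  3: from pack_ledger, line 14
  4: from main, line 35
  5: from gauge_drift, line 24
  6: from shape_report, line 18
  7: from main, line 37
A correct fix: line 20: replace `step % step` with `mark % step`.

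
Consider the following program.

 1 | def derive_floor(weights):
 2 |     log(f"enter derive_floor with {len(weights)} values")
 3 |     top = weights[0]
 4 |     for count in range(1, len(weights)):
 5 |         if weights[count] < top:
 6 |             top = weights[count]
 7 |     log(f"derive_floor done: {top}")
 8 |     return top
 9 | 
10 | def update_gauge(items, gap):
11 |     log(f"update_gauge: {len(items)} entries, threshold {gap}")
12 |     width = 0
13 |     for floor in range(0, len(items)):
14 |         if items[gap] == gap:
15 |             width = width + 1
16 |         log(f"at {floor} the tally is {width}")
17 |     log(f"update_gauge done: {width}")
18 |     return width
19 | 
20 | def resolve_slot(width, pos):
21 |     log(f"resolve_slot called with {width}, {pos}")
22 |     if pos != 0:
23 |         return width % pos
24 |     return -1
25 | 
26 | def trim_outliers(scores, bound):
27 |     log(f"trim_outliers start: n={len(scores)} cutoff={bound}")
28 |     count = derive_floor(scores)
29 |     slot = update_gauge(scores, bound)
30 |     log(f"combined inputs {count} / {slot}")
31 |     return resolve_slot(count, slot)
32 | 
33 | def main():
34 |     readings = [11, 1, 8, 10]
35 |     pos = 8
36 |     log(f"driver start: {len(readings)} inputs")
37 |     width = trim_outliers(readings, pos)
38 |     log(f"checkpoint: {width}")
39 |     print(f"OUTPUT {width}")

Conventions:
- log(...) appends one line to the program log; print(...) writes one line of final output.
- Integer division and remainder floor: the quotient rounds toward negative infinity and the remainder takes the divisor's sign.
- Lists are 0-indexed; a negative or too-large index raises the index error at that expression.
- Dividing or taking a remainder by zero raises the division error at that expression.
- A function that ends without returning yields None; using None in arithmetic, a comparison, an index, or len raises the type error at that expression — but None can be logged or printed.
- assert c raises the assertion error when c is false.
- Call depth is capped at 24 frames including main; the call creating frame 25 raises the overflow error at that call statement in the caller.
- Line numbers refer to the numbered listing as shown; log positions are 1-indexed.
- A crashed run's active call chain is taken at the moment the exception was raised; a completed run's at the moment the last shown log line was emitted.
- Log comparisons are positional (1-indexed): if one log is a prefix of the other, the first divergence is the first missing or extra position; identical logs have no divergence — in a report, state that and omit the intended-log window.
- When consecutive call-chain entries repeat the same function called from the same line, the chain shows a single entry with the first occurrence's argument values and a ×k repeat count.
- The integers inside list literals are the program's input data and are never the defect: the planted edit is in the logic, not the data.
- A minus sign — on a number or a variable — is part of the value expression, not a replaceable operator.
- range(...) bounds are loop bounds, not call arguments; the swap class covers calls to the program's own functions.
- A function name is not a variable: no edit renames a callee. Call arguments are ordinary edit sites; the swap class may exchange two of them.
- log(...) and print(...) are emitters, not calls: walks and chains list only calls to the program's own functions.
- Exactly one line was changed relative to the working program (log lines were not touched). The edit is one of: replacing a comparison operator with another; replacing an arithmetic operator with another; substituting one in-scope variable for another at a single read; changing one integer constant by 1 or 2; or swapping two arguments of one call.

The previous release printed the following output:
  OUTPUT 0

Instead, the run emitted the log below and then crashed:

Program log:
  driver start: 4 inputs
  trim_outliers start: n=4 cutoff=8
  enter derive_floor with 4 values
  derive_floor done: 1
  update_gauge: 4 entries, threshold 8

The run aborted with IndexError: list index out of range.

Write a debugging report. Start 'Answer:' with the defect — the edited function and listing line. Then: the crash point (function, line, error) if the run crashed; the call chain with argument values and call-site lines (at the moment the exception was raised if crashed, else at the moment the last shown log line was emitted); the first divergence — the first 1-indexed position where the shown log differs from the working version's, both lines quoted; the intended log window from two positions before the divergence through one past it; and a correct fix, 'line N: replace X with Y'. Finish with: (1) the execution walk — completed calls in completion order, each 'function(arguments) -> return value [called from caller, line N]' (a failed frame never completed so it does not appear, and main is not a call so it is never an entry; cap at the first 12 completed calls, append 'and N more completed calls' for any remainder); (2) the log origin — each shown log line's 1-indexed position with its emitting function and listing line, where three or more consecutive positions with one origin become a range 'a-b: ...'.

Answer: the defect is in update_gauge at line 14.
The tell: The shown log is a 5-line prefix of the intended one, whose next entry is 'at 0 the tally is 0'.
Crash: update_gauge, line 14, IndexError.
Call chain: main -> trim_outliers([11, 1, 8, 10], 8) (called at line 37) -> update_gauge([11, 1, 8, 10], 8) (called at line 29).
First divergence: position 6 (shown log ended at 5 lines; the working version continues: 'at 0 the tally is 0').
Intended log window:
  4: derive_floor done: 1
  5: update_gauge: 4 entries, threshold 8
  6: at 0 the tally is 0
  7: at 1 the tally is 0
Execution walk:
  derive_floor([11, 1, 8, 10]) -> 1  [called from trim_outliers, line 28]
Log origins:
  1: logged in main at line 36
  2: logged in trim_outliers at line 27
  3: logged in derive_floor at line 2
  4: logged in derive_floor at line 7
  5: logged in update_gauge at line 11
A correct fix: line 14: replace `items[gap]` with `items[floor]`.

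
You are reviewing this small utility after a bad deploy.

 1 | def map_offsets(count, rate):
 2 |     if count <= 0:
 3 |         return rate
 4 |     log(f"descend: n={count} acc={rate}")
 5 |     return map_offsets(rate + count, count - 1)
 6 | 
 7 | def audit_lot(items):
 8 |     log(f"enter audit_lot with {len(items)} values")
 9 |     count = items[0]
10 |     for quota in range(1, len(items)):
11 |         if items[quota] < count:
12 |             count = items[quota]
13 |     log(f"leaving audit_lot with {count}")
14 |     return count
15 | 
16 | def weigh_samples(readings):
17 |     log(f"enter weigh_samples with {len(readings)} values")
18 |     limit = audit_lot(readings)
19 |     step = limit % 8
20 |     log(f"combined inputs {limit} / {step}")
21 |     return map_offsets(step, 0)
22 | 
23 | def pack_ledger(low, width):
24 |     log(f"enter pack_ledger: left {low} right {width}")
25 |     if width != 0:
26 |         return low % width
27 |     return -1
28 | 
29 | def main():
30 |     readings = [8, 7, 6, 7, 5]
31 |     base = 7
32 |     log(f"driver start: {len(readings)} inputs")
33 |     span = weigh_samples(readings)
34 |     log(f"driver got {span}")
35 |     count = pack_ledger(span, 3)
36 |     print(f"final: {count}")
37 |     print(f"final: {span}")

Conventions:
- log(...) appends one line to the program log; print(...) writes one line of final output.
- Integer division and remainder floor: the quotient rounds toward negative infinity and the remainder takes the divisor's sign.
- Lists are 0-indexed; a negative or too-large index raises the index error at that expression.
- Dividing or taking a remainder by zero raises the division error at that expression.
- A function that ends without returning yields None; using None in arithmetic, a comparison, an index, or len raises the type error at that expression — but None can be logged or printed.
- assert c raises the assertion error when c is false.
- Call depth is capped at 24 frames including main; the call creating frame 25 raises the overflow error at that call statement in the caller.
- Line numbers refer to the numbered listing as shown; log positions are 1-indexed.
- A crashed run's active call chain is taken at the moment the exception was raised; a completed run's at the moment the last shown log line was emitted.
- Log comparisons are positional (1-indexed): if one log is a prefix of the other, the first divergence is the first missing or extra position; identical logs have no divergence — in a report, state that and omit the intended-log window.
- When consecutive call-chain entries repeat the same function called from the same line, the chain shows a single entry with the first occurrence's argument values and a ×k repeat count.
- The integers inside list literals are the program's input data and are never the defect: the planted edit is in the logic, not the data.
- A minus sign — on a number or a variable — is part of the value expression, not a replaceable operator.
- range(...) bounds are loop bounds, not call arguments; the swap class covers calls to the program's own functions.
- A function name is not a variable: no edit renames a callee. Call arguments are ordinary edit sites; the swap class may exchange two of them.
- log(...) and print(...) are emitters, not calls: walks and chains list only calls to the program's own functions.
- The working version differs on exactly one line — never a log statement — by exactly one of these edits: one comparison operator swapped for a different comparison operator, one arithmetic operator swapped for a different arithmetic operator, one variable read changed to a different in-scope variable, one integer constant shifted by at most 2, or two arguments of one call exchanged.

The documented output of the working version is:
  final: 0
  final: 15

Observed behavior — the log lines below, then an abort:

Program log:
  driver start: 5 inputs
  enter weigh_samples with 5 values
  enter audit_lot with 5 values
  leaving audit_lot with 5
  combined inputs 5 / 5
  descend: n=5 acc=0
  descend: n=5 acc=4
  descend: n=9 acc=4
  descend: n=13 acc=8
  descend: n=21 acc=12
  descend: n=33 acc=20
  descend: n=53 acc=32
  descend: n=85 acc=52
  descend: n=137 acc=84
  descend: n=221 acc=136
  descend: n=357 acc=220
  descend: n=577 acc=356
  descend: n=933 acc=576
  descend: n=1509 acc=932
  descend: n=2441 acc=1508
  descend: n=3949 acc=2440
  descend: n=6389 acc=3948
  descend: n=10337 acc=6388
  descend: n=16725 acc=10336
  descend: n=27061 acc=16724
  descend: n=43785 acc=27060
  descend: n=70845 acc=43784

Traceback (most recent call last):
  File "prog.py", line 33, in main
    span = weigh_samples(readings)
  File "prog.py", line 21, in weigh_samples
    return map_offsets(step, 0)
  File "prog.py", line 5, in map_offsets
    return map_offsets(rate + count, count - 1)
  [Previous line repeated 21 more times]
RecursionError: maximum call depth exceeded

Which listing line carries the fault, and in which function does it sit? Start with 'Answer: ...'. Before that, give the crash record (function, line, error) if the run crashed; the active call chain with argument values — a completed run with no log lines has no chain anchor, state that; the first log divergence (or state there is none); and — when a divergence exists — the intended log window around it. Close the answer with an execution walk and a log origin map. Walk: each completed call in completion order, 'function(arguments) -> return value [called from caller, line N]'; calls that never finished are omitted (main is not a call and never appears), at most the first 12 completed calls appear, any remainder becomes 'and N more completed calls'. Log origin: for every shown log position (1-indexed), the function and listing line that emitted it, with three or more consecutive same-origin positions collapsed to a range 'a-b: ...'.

Answer: the defect is in map_offsets at line 5.
Core observation: Everything matches until log position 7, which reads 'descend: n=5 acc=4' in place of 'descend: n=4 acc=5'.
Crash: map_offsets, line 5, RecursionError.
Call chain: main -> weigh_samples([8, 7, 6, 7, 5]) (called at line 33) -> map_offsets(5, 0) (called at line 21) -> map_offsets(5, 4) (called at line 5) ×21.
First divergence: at position 7 the run shows 'descend: n=5 acc=4' where the working version logs 'descend: n=4 acc=5'.
Intended log window:
  5: combined inputs 5 / 5
  6: descend: n=5 acc=0
  7: descend: n=4 acc=5
  8: descend: n=3 acc=9
Execution walk:
  audit_lot([8, 7, 6, 7, 5]) -> 5  [called from weigh_samples, line 18]
Origin of each log line:
  1: from main, line 32
  2: from weigh_samples, line 17
  3: from audit_lot, line 8
  4: from audit_lot, line 13
  5: from weigh_samples, line 20
  6-27: from map_offsets, line 4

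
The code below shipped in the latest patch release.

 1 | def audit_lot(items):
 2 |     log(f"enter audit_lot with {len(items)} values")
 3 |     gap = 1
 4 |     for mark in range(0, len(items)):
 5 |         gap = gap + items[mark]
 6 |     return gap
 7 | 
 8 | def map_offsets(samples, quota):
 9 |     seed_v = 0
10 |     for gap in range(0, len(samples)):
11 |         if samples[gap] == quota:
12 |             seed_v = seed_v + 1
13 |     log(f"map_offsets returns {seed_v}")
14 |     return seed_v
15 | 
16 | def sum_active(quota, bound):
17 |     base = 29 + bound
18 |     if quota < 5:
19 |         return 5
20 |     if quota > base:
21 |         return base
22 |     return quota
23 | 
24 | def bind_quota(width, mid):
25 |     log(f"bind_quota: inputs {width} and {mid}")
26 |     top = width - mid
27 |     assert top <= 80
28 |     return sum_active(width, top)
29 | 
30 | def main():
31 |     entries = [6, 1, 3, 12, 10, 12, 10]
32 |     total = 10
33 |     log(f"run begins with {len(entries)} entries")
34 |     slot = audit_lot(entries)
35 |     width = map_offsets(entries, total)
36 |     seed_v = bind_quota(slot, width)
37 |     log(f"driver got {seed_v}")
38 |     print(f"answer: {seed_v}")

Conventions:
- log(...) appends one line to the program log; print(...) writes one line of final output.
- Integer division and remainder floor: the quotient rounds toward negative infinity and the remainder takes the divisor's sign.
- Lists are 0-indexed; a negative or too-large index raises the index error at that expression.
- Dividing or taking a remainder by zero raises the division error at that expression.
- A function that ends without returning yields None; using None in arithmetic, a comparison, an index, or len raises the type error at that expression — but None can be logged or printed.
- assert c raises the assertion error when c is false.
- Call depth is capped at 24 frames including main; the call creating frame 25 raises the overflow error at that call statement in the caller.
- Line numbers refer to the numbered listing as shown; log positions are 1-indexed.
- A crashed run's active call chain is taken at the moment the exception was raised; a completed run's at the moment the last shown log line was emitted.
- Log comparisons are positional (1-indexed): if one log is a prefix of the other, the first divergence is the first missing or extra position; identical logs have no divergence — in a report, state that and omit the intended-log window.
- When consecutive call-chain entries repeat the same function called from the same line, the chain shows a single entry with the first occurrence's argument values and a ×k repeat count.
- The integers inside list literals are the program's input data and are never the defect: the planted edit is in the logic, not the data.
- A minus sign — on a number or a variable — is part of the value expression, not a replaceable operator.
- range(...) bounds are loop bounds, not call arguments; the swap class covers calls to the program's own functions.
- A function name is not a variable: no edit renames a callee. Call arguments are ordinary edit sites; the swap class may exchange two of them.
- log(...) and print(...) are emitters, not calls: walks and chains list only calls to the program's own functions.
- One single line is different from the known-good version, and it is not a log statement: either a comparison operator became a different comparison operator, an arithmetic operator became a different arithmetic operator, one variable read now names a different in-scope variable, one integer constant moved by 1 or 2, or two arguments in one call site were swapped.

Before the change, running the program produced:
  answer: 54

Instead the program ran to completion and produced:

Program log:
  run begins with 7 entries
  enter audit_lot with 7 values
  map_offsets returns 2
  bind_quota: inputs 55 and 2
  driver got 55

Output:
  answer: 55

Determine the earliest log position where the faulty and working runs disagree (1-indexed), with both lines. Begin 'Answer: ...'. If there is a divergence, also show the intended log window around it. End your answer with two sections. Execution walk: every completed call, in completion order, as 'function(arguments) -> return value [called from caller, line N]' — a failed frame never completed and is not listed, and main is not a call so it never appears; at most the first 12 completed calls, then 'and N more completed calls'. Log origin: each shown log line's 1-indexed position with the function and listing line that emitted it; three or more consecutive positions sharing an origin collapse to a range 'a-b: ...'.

Answer: position 4; shown 'bind_quota: inputs 55 and 2' vs intended 'bind_quota: inputs 54 and 2'.
Intended log window:
  2: enter audit_lot with 7 values
  3: map_offsets returns 2
  4: bind_quota: inputs 54 and 2
  5: driver got 54
Execution walk:
  audit_lot([6, 1, 3, 12, 10, 12, 10]) -> 55  [called from main, line 34]
  map_offsets([6, 1, 3, 12, 10, 12, 10], 10) -> 2  [called from main, line 35]
  sum_active(55, 53) -> 55  [called from bind_quota, line 28]
  bind_quota(55, 2) -> 55  [called from main, line 36]
Origin of each log line:
  1: logged in main at line 33
  2: logged in audit_lot at line 2
  3: logged in map_offsets at line 13
  4: logged in bind_quota at line 25
  5: logged in main at line 37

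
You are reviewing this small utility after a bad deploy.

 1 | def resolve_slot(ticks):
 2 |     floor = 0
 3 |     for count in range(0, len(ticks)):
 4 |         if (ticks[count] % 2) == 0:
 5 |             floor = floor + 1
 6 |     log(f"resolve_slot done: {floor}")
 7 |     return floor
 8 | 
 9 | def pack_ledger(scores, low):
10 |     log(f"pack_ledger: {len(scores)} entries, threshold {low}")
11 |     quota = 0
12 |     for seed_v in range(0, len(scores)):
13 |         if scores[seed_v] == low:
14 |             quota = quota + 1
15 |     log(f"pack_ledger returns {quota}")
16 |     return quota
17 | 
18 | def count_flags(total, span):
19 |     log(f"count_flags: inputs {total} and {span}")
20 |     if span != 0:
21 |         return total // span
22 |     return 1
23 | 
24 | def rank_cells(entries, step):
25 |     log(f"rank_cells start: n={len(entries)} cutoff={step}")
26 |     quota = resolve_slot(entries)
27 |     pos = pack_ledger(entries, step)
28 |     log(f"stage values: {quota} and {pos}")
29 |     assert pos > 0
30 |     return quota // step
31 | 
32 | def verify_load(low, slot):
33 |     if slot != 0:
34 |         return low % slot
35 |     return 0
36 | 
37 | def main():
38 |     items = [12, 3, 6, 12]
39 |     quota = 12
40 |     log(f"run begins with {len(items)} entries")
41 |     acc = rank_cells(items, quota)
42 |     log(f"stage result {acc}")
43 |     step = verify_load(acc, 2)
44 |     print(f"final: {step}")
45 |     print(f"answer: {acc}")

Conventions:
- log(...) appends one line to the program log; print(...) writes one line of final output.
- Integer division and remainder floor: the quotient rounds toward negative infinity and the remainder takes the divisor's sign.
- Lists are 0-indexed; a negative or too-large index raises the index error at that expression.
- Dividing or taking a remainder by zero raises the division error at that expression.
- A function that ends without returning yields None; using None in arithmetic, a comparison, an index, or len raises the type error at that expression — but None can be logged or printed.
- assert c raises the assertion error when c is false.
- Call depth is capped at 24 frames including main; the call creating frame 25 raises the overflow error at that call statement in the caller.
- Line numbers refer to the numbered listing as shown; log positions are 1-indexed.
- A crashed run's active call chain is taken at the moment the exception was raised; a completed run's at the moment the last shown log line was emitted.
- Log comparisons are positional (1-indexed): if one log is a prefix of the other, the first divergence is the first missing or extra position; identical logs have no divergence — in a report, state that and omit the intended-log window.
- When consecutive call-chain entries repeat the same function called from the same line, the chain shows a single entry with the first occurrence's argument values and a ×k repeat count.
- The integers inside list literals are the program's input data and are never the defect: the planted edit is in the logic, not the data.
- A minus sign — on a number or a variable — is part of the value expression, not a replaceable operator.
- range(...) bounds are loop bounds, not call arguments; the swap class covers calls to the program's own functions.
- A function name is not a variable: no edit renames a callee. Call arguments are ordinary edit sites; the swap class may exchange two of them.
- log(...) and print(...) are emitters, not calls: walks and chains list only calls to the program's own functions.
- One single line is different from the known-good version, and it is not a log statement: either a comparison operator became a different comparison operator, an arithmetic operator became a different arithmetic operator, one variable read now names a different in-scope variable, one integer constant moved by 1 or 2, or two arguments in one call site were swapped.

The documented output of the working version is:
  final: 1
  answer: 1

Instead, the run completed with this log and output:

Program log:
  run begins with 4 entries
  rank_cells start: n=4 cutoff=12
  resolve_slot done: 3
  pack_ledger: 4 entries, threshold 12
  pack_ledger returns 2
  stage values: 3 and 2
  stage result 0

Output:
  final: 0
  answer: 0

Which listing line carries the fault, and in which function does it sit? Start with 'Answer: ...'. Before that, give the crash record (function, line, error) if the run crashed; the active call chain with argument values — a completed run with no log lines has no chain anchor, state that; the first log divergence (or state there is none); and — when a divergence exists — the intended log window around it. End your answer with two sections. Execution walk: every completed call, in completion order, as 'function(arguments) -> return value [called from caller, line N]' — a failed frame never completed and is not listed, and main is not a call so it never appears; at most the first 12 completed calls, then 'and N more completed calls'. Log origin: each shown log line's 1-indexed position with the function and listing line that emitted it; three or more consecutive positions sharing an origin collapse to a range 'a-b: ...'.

Answer: the defect is in rank_cells at line 30.
Key observation: Position 7 is the first bad log line: 'stage result 0' should read 'stage result 1'.
Call chain: main.
First divergence: position 7 — the shown line 'stage result 0' should read 'stage result 1'.
Intended log window:
  5: pack_ledger returns 2
  6: stage values: 3 and 2
  7: stage result 1
Execution walk:
  resolve_slot([12, 3, 6, 12]) -> 3  [called from rank_cells, line 26]
  pack_ledger([12, 3, 6, 12], 12) -> 2  [called from rank_cells, line 27]
  rank_cells([12, 3, 6, 12], 12) -> 0  [called from main, line 41]
  verify_load(0, 2) -> 0  [called from main, line 43]
Origin of each log line:
  1: emitted by main (line 40)
  2: emitted by rank_cells (line 25)
  3: emitted by resolve_slot (line 6)
  4: emitted by pack_ledger (line 10)
  5: emitted by pack_ledger (line 15)
  6: emitted by rank_cells (line 28)
  7: emitted by main (line 42)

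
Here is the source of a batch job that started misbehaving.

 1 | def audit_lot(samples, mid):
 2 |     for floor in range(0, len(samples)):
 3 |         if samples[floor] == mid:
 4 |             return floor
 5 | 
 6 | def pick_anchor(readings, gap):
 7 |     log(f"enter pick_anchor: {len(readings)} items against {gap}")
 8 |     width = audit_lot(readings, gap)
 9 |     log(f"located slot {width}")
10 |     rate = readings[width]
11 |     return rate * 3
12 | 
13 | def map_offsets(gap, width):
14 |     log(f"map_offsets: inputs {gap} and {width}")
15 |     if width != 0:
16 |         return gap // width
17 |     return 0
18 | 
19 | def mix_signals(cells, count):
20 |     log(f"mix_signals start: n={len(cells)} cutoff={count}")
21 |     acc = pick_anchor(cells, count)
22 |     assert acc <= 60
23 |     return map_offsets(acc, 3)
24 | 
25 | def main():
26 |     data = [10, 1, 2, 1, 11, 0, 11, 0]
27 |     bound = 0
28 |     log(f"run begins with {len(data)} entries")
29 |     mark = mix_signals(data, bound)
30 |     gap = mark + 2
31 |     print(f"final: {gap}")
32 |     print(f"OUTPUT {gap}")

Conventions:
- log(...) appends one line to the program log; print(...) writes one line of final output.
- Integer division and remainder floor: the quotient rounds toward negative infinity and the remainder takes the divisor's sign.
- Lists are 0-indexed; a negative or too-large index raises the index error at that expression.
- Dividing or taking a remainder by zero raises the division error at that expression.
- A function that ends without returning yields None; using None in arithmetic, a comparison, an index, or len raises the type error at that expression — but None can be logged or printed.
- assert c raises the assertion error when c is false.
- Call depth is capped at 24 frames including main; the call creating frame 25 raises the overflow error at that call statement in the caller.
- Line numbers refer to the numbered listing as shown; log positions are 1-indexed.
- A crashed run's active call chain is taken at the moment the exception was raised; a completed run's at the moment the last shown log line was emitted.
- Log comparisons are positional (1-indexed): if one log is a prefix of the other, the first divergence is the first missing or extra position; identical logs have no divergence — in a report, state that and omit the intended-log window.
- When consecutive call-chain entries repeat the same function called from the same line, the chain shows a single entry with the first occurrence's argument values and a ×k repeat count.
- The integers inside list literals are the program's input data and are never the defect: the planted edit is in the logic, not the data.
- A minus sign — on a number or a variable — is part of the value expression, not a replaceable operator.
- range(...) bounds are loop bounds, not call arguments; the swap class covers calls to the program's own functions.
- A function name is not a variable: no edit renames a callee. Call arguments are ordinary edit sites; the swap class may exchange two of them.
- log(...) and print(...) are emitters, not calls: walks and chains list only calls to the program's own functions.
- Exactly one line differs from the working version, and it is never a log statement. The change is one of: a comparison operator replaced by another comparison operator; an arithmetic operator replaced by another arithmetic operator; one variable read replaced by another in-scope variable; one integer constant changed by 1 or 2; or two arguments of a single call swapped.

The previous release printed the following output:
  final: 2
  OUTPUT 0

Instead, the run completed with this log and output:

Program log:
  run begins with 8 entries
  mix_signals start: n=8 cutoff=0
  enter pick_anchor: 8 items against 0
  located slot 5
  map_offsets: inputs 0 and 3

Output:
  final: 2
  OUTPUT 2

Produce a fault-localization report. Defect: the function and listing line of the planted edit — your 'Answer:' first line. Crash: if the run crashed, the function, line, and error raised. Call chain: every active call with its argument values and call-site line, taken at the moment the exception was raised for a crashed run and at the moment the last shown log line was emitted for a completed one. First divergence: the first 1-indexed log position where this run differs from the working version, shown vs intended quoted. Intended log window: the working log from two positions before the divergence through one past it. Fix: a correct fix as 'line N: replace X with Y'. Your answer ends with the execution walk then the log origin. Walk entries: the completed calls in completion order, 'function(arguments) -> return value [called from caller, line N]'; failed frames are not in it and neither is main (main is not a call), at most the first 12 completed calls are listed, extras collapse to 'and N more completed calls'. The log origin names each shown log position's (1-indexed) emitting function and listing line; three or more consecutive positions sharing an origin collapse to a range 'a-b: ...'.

Answer: the defect is in main at line 32.
Core observation: Every logged value matches the working version; the printed result is what differs.
Call chain: main -> mix_signals([10, 1, 2, 1, 11, 0, 11, 0], 0) (called at line 29) -> map_offsets(0, 3) (called at line 23).
First divergence: there is none — every log position agrees.
Execution walk:
  audit_lot([10, 1, 2, 1, 11, 0, 11, 0], 0) -> 5  [called from pick_anchor, line 8]
  pick_anchor([10, 1, 2, 1, 11, 0, 11, 0], 0) -> 0  [called from mix_signals, line 21]
  map_offsets(0, 3) -> 0  [called from mix_signals, line 23]
  mix_signals([10, 1, 2, 1, 11, 0, 11, 0], 0) -> 0  [called from main, line 29]
Log origins:
  1: from main, line 28
  2: from mix_signals, line 20
  3: from pick_anchor, line 7
  4: from pick_anchor, line 9
  5: from map_offsets, line 14
A correct fix: line 32: replace `gap` with `mark`.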